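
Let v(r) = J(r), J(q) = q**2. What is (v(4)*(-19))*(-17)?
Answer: 5168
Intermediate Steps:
v(r) = r**2
(v(4)*(-19))*(-17) = (4**2*(-19))*(-17) = (16*(-19))*(-17) = -304*(-17) = 5168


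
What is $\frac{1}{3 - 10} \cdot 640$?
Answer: $- \frac{640}{7} \approx -91.429$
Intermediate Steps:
$\frac{1}{3 - 10} \cdot 640 = \frac{1}{-7} \cdot 640 = \left(- \frac{1}{7}\right) 640 = - \frac{640}{7}$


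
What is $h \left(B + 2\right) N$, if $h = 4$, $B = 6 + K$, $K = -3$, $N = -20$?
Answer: $-400$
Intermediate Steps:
$B = 3$ ($B = 6 - 3 = 3$)
$h \left(B + 2\right) N = 4 \left(3 + 2\right) \left(-20\right) = 4 \cdot 5 \left(-20\right) = 20 \left(-20\right) = -400$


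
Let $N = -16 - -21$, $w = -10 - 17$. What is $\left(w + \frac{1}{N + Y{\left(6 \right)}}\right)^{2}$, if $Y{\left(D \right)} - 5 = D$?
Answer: $\frac{185761}{256} \approx 725.63$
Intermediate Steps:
$Y{\left(D \right)} = 5 + D$
$w = -27$ ($w = -10 - 17 = -27$)
$N = 5$ ($N = -16 + 21 = 5$)
$\left(w + \frac{1}{N + Y{\left(6 \right)}}\right)^{2} = \left(-27 + \frac{1}{5 + \left(5 + 6\right)}\right)^{2} = \left(-27 + \frac{1}{5 + 11}\right)^{2} = \left(-27 + \frac{1}{16}\right)^{2} = \left(- \frac{431}{16}\right)^{2} = \frac{185761}{256}$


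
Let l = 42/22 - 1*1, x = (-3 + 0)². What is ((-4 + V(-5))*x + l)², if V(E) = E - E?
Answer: 148996/121 ≈ 1231.4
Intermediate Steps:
V(E) = 0
x = 9 (x = (-3)² = 9)
l = 10/11 (l = 42*(1/22) - 1 = 21/11 - 1 = 10/11 ≈ 0.90909)
((-4 + V(-5))*x + l)² = ((-4 + 0)*9 + 10/11)² = (-4*9 + 10/11)² = (-36 + 10/11)² = (-386/11)² = 148996/121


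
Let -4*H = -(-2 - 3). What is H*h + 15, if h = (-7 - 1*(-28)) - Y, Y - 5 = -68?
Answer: -90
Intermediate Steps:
Y = -63 (Y = 5 - 68 = -63)
H = -5/4 (H = -(-1)*(-2 - 3)/4 = -(-1)*(-5)/4 = -1/4*5 = -5/4 ≈ -1.2500)
h = 84 (h = (-7 - 1*(-28)) - 1*(-63) = (-7 + 28) + 63 = 21 + 63 = 84)
H*h + 15 = -5/4*84 + 15 = -105 + 15 = -90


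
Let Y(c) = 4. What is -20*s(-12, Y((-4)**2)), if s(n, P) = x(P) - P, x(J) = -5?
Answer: 180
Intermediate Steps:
s(n, P) = -5 - P
-20*s(-12, Y((-4)**2)) = -20*(-5 - 1*4) = -20*(-5 - 4) = -20*(-9) = 180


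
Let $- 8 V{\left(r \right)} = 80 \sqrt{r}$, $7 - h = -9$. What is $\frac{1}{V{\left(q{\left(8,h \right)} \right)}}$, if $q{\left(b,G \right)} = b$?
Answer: $- \frac{\sqrt{2}}{40} \approx -0.035355$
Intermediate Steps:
$h = 16$ ($h = 7 - -9 = 7 + 9 = 16$)
$V{\left(r \right)} = - 10 \sqrt{r}$ ($V{\left(r \right)} = - \frac{80 \sqrt{r}}{8} = - 10 \sqrt{r}$)
$\frac{1}{V{\left(q{\left(8,h \right)} \right)}} = \frac{1}{\left(-10\right) \sqrt{8}} = \frac{1}{\left(-10\right) 2 \sqrt{2}} = \frac{1}{\left(-20\right) \sqrt{2}} = - \frac{\sqrt{2}}{40}$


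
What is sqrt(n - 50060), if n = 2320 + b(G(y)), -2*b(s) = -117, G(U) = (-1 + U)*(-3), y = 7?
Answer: I*sqrt(190726)/2 ≈ 218.36*I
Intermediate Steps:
G(U) = 3 - 3*U
b(s) = 117/2 (b(s) = -1/2*(-117) = 117/2)
n = 4757/2 (n = 2320 + 117/2 = 4757/2 ≈ 2378.5)
sqrt(n - 50060) = sqrt(4757/2 - 50060) = sqrt(-95363/2) = I*sqrt(190726)/2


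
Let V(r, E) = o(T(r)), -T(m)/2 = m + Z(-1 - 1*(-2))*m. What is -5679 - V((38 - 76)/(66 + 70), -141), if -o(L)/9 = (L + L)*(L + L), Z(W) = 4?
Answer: -1560006/289 ≈ -5397.9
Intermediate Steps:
T(m) = -10*m (T(m) = -2*(m + 4*m) = -10*m)
o(L) = -36*L² (o(L) = -9*(L + L)*(L + L) = -9*2*L*2*L = -36*L²)
V(r, E) = -3600*r² (V(r, E) = -36*100*r² = -3600*r²)
-5679 - V((38 - 76)/(66 + 70), -141) = -5679 - (-3600)*((38 - 76)/(66 + 70))² = -5679 - (-3600)*(-38/136)² = -5679 - (-3600)*(-38*1/136)² = -5679 - (-3600)*(-19/68)² = -5679 - (-3600)*361/4624 = -5679 - 1*(-81225/289) = -5679 + 81225/289 = -1560006/289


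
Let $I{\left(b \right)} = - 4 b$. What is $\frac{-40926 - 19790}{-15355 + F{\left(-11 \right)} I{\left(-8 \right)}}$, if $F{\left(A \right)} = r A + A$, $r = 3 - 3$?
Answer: $\frac{60716}{15707} \approx 3.8655$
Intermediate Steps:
$r = 0$ ($r = 3 - 3 = 0$)
$F{\left(A \right)} = A$ ($F{\left(A \right)} = 0 A + A = 0 + A = A$)
$\frac{-40926 - 19790}{-15355 + F{\left(-11 \right)} I{\left(-8 \right)}} = \frac{-40926 - 19790}{-15355 - 11 \left(\left(-4\right) \left(-8\right)\right)} = - \frac{60716}{-15355 - 352} = - \frac{60716}{-15707} = \left(-60716\right) \left(- \frac{1}{15707}\right) = \frac{60716}{15707}$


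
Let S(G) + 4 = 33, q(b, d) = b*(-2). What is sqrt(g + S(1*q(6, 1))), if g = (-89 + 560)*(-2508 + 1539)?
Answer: I*sqrt(456370) ≈ 675.55*I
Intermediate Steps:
q(b, d) = -2*b
g = -456399 (g = 471*(-969) = -456399)
S(G) = 29 (S(G) = -4 + 33 = 29)
sqrt(g + S(1*q(6, 1))) = sqrt(-456399 + 29) = sqrt(-456370) = I*sqrt(456370)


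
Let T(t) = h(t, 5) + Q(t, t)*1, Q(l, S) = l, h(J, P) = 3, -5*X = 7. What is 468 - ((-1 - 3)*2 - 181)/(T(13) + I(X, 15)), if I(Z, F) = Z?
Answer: 35109/73 ≈ 480.95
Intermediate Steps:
X = -7/5 (X = -⅕*7 = -7/5 ≈ -1.4000)
T(t) = 3 + t (T(t) = 3 + t*1 = 3 + t)
468 - ((-1 - 3)*2 - 181)/(T(13) + I(X, 15)) = 468 - ((-1 - 3)*2 - 181)/((3 + 13) - 7/5) = 468 - (-4*2 - 181)/(16 - 7/5) = 468 - (-8 - 181)/73/5 = 468 - (-189)*5/73 = 468 - 1*(-945/73) = 468 + 945/73 = 35109/73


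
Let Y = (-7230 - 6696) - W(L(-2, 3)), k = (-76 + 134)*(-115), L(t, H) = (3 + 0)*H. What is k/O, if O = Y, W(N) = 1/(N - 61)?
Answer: 346840/724151 ≈ 0.47896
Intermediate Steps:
L(t, H) = 3*H
W(N) = 1/(-61 + N)
k = -6670 (k = 58*(-115) = -6670)
Y = -724151/52 (Y = (-7230 - 6696) - 1/(-61 + 3*3) = -13926 - 1/(-61 + 9) = -13926 - 1/(-52) = -13926 - 1*(-1/52) = -13926 + 1/52 = -724151/52 ≈ -13926.)
O = -724151/52 ≈ -13926.
k/O = -6670/(-724151/52) = -6670*(-52/724151) = 346840/724151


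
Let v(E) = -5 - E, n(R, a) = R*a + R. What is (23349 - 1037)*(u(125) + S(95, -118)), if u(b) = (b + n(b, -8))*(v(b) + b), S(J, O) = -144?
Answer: 80457072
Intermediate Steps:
n(R, a) = R + R*a
u(b) = 30*b (u(b) = (b + b*(1 - 8))*((-5 - b) + b) = (b + b*(-7))*(-5) = (b - 7*b)*(-5) = -6*b*(-5) = 30*b)
(23349 - 1037)*(u(125) + S(95, -118)) = (23349 - 1037)*(30*125 - 144) = 22312*(3750 - 144) = 22312*3606 = 80457072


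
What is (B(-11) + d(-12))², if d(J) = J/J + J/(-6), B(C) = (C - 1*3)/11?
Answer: 361/121 ≈ 2.9835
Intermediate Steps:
B(C) = -3/11 + C/11 (B(C) = (C - 3)*(1/11) = (-3 + C)*(1/11) = -3/11 + C/11)
d(J) = 1 - J/6 (d(J) = 1 + J*(-⅙) = 1 - J/6)
(B(-11) + d(-12))² = ((-3/11 + (1/11)*(-11)) + (1 - ⅙*(-12)))² = ((-3/11 - 1) + (1 + 2))² = (-14/11 + 3)² = (19/11)² = 361/121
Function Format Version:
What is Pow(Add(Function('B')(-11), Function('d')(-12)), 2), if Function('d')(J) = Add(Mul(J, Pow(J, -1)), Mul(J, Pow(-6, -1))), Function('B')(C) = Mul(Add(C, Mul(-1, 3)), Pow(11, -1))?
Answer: Rational(361, 121) ≈ 2.9835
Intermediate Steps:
Function('B')(C) = Add(Rational(-3, 11), Mul(Rational(1, 11), C)) (Function('B')(C) = Mul(Add(C, -3), Rational(1, 11)) = Mul(Add(-3, C), Rational(1, 11)) = Add(Rational(-3, 11), Mul(Rational(1, 11), C)))
Function('d')(J) = Add(1, Mul(Rational(-1, 6), J)) (Function('d')(J) = Add(1, Mul(J, Rational(-1, 6))) = Add(1, Mul(Rational(-1, 6), J)))
Pow(Add(Function('B')(-11), Function('d')(-12)), 2) = Pow(Add(Add(Rational(-3, 11), Mul(Rational(1, 11), -11)), Add(1, Mul(Rational(-1, 6), -12))), 2) = Pow(Add(Add(Rational(-3, 11), -1), Add(1, 2)), 2) = Pow(Add(Rational(-14, 11), 3), 2) = Pow(Rational(19, 11), 2) = Rational(361, 121)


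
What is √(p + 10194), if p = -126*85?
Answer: 2*I*√129 ≈ 22.716*I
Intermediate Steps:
p = -10710
√(p + 10194) = √(-10710 + 10194) = √(-516) = 2*I*√129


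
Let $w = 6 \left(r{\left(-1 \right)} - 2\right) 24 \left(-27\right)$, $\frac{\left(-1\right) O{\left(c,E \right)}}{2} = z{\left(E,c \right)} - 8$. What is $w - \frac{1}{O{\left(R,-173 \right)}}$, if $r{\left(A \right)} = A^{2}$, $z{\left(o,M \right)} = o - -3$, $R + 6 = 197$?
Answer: $\frac{1384127}{356} \approx 3888.0$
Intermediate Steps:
$R = 191$ ($R = -6 + 197 = 191$)
$z{\left(o,M \right)} = 3 + o$ ($z{\left(o,M \right)} = o + 3 = 3 + o$)
$O{\left(c,E \right)} = 10 - 2 E$ ($O{\left(c,E \right)} = - 2 \left(\left(3 + E\right) - 8\right) = - 2 \left(-5 + E\right) = 10 - 2 E$)
$w = 3888$ ($w = 6 \left(\left(-1\right)^{2} - 2\right) 24 \left(-27\right) = 6 \left(1 - 2\right) 24 \left(-27\right) = 6 \left(-1\right) 24 \left(-27\right) = \left(-6\right) 24 \left(-27\right) = \left(-144\right) \left(-27\right) = 3888$)
$w - \frac{1}{O{\left(R,-173 \right)}} = 3888 - \frac{1}{10 - -346} = 3888 - \frac{1}{10 + 346} = 3888 - \frac{1}{356} = \frac{1384127}{356}$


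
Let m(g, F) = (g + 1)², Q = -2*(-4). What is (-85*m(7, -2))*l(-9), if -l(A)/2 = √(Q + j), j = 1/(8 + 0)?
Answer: 2720*√130 ≈ 31013.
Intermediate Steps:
Q = 8
m(g, F) = (1 + g)²
j = ⅛ (j = 1/8 = ⅛ ≈ 0.12500)
l(A) = -√130/2 (l(A) = -2*√(8 + ⅛) = -√130/2)
(-85*m(7, -2))*l(-9) = (-85*(1 + 7)²)*(-√130/2) = (-85*8²)*(-√130/2) = (-85*64)*(-√130/2) = -(-2720)*√130 = 2720*√130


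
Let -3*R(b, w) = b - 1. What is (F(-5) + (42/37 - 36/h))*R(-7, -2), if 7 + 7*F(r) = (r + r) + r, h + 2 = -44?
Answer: -58384/17871 ≈ -3.2670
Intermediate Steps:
h = -46 (h = -2 - 44 = -46)
R(b, w) = ⅓ - b/3 (R(b, w) = -(b - 1)/3 = -(-1 + b)/3 = ⅓ - b/3)
F(r) = -1 + 3*r/7 (F(r) = -1 + ((r + r) + r)/7 = -1 + (2*r + r)/7 = -1 + (3*r)/7 = -1 + 3*r/7)
(F(-5) + (42/37 - 36/h))*R(-7, -2) = ((-1 + (3/7)*(-5)) + (42/37 - 36/(-46)))*(⅓ - ⅓*(-7)) = ((-1 - 15/7) + (42*(1/37) - 36*(-1/46)))*(⅓ + 7/3) = (-22/7 + (42/37 + 18/23))*(8/3) = (-22/7 + 1632/851)*(8/3) = -7298/5957*8/3 = -58384/17871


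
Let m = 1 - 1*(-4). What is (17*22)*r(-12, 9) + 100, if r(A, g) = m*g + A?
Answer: 12442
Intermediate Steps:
m = 5 (m = 1 + 4 = 5)
r(A, g) = A + 5*g (r(A, g) = 5*g + A = A + 5*g)
(17*22)*r(-12, 9) + 100 = (17*22)*(-12 + 5*9) + 100 = 374*(-12 + 45) + 100 = 374*33 + 100 = 12342 + 100 = 12442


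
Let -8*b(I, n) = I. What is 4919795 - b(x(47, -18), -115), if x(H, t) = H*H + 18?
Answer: 39360587/8 ≈ 4.9201e+6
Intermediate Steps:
x(H, t) = 18 + H² (x(H, t) = H² + 18 = 18 + H²)
b(I, n) = -I/8
4919795 - b(x(47, -18), -115) = 4919795 - (-1)*(18 + 47²)/8 = 4919795 - (-1)*(18 + 2209)/8 = 4919795 - (-1)*2227/8 = 4919795 - 1*(-2227/8) = 4919795 + 2227/8 = 39360587/8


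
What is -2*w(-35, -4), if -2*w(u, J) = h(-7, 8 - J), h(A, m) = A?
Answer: -7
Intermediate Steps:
w(u, J) = 7/2 (w(u, J) = -½*(-7) = 7/2)
-2*w(-35, -4) = -2*7/2 = -7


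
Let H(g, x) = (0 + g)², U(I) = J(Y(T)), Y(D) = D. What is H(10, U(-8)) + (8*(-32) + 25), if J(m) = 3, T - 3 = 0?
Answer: -131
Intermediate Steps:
T = 3 (T = 3 + 0 = 3)
U(I) = 3
H(g, x) = g²
H(10, U(-8)) + (8*(-32) + 25) = 10² + (8*(-32) + 25) = 100 + (-256 + 25) = 100 - 231 = -131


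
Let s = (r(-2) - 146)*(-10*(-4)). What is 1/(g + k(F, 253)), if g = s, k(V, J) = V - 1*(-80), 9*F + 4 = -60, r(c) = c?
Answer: -9/52624 ≈ -0.00017102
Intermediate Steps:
F = -64/9 (F = -4/9 + (1/9)*(-60) = -4/9 - 20/3 = -64/9 ≈ -7.1111)
k(V, J) = 80 + V (k(V, J) = V + 80 = 80 + V)
s = -5920 (s = (-2 - 146)*(-10*(-4)) = -148*40 = -5920)
g = -5920
1/(g + k(F, 253)) = 1/(-5920 + (80 - 64/9)) = 1/(-5920 + 656/9) = 1/(-52624/9) = -9/52624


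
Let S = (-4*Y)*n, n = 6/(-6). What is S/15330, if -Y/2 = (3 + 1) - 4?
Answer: 0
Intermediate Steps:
n = -1 (n = 6*(-1/6) = -1)
Y = 0 (Y = -2*((3 + 1) - 4) = -2*(4 - 4) = -2*0 = 0)
S = 0 (S = -4*0*(-1) = 0*(-1) = 0)
S/15330 = 0/15330 = 0*(1/15330) = 0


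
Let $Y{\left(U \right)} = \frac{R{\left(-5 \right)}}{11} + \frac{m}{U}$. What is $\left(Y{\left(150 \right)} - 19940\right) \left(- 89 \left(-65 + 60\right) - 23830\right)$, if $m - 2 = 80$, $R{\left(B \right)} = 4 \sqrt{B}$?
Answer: $\frac{2331420581}{5} - \frac{93540 i \sqrt{5}}{11} \approx 4.6628 \cdot 10^{8} - 19015.0 i$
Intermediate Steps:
$m = 82$ ($m = 2 + 80 = 82$)
$Y{\left(U \right)} = \frac{82}{U} + \frac{4 i \sqrt{5}}{11}$ ($Y{\left(U \right)} = \frac{4 \sqrt{-5}}{11} + \frac{82}{U} = 4 i \sqrt{5} \cdot \frac{1}{11} + \frac{82}{U} = \frac{4 i \sqrt{5}}{11} + \frac{82}{U} = \frac{82}{U} + \frac{4 i \sqrt{5}}{11}$)
$\left(Y{\left(150 \right)} - 19940\right) \left(- 89 \left(-65 + 60\right) - 23830\right) = \left(\left(\frac{82}{150} + \frac{4 i \sqrt{5}}{11}\right) - 19940\right) \left(- 89 \left(-65 + 60\right) - 23830\right) = \left(\left(82 \cdot \frac{1}{150} + \frac{4 i \sqrt{5}}{11}\right) - 19940\right) \left(\left(-89\right) \left(-5\right) - 23830\right) = \left(\left(\frac{41}{75} + \frac{4 i \sqrt{5}}{11}\right) - 19940\right) \left(445 - 23830\right) = \left(- \frac{1495459}{75} + \frac{4 i \sqrt{5}}{11}\right) \left(-23385\right) = \frac{2331420581}{5} - \frac{93540 i \sqrt{5}}{11}$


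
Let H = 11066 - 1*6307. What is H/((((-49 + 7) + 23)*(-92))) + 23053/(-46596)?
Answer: 22681715/10181226 ≈ 2.2278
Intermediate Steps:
H = 4759 (H = 11066 - 6307 = 4759)
H/((((-49 + 7) + 23)*(-92))) + 23053/(-46596) = 4759/((((-49 + 7) + 23)*(-92))) + 23053/(-46596) = 4759/(((-42 + 23)*(-92))) + 23053*(-1/46596) = 4759/((-19*(-92))) - 23053/46596 = 4759/1748 - 23053/46596 = 22681715/10181226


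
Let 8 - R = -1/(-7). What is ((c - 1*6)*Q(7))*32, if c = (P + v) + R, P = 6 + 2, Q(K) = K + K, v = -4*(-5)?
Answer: 13376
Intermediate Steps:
v = 20
R = 55/7 (R = 8 - (-1)/(-7) = 8 - (-1)*(-1)/7 = 8 - 1*⅐ = 8 - ⅐ = 55/7 ≈ 7.8571)
Q(K) = 2*K
P = 8
c = 251/7 (c = (8 + 20) + 55/7 = 28 + 55/7 = 251/7 ≈ 35.857)
((c - 1*6)*Q(7))*32 = ((251/7 - 1*6)*(2*7))*32 = ((251/7 - 6)*14)*32 = ((209/7)*14)*32 = 418*32 = 13376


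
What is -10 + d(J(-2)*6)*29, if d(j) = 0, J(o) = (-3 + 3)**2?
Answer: -10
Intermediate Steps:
J(o) = 0 (J(o) = 0**2 = 0)
-10 + d(J(-2)*6)*29 = -10 + 0*29 = -10 + 0 = -10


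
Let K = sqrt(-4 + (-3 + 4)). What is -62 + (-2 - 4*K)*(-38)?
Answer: 14 + 152*I*sqrt(3) ≈ 14.0 + 263.27*I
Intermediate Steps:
K = I*sqrt(3) (K = sqrt(-4 + 1) = sqrt(-3) = I*sqrt(3) ≈ 1.732*I)
-62 + (-2 - 4*K)*(-38) = -62 + (-2 - 4*I*sqrt(3))*(-38) = -62 + (76 + 152*I*sqrt(3)) = 14 + 152*I*sqrt(3)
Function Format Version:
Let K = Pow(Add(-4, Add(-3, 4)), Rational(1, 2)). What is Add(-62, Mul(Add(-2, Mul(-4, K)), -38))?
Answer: Add(14, Mul(152, I, Pow(3, Rational(1, 2)))) ≈ Add(14.000, Mul(263.27, I))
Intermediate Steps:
K = Mul(I, Pow(3, Rational(1, 2))) (K = Pow(Add(-4, 1), Rational(1, 2)) = Pow(-3, Rational(1, 2)) = Mul(I, Pow(3, Rational(1, 2))) ≈ Mul(1.7320, I))
Add(-62, Mul(Add(-2, Mul(-4, K)), -38)) = Add(-62, Mul(Add(-2, Mul(-4, Mul(I, Pow(3, Rational(1, 2))))), -38)) = Add(-62, Mul(Add(-2, Mul(-4, I, Pow(3, Rational(1, 2)))), -38)) = Add(-62, Add(76, Mul(152, I, Pow(3, Rational(1, 2))))) = Add(14, Mul(152, I, Pow(3, Rational(1, 2))))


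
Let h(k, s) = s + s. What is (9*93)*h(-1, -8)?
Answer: -13392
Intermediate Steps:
h(k, s) = 2*s
(9*93)*h(-1, -8) = (9*93)*(2*(-8)) = 837*(-16) = -13392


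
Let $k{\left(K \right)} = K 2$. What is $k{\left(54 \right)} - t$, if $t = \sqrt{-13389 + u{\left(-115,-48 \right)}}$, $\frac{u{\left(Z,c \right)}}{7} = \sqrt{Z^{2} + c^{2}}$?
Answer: $108 - \sqrt{-13389 + 7 \sqrt{15529}} \approx 108.0 - 111.88 i$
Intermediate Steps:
$u{\left(Z,c \right)} = 7 \sqrt{Z^{2} + c^{2}}$
$k{\left(K \right)} = 2 K$
$t = \sqrt{-13389 + 7 \sqrt{15529}}$ ($t = \sqrt{-13389 + 7 \sqrt{\left(-115\right)^{2} + \left(-48\right)^{2}}} = \sqrt{-13389 + 7 \sqrt{13225 + 2304}} = \sqrt{-13389 + 7 \sqrt{15529}} \approx 111.88 i$)
$k{\left(54 \right)} - t = 2 \cdot 54 - \sqrt{-13389 + 7 \sqrt{15529}} = 108 - \sqrt{-13389 + 7 \sqrt{15529}}$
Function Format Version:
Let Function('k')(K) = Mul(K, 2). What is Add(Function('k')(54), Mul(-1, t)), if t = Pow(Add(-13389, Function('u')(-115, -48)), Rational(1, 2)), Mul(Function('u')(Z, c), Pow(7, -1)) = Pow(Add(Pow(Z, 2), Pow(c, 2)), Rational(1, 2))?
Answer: Add(108, Mul(-1, Pow(Add(-13389, Mul(7, Pow(15529, Rational(1, 2)))), Rational(1, 2)))) ≈ Add(108.00, Mul(-111.88, I))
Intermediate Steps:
Function('u')(Z, c) = Mul(7, Pow(Add(Pow(Z, 2), Pow(c, 2)), Rational(1, 2)))
Function('k')(K) = Mul(2, K)
t = Pow(Add(-13389, Mul(7, Pow(15529, Rational(1, 2)))), Rational(1, 2)) (t = Pow(Add(-13389, Mul(7, Pow(Add(Pow(-115, 2), Pow(-48, 2)), Rational(1, 2)))), Rational(1, 2)) = Pow(Add(-13389, Mul(7, Pow(Add(13225, 2304), Rational(1, 2)))), Rational(1, 2)) = Pow(Add(-13389, Mul(7, Pow(15529, Rational(1, 2)))), Rational(1, 2)) ≈ Mul(111.88, I))
Add(Function('k')(54), Mul(-1, t)) = Add(Mul(2, 54), Mul(-1, Pow(Add(-13389, Mul(7, Pow(15529, Rational(1, 2)))), Rational(1, 2)))) = Add(108, Mul(-1, Pow(Add(-13389, Mul(7, Pow(15529, Rational(1, 2)))), Rational(1, 2))))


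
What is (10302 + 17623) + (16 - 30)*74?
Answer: 26889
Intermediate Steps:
(10302 + 17623) + (16 - 30)*74 = 27925 - 14*74 = 27925 - 1036 = 26889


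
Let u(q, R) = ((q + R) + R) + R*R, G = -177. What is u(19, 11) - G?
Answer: 339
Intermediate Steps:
u(q, R) = q + R² + 2*R (u(q, R) = ((R + q) + R) + R² = (q + 2*R) + R² = q + R² + 2*R)
u(19, 11) - G = (19 + 11² + 2*11) - 1*(-177) = (19 + 121 + 22) + 177 = 162 + 177 = 339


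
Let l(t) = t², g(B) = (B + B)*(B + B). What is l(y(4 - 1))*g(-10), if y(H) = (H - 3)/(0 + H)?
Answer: 0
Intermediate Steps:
g(B) = 4*B² (g(B) = (2*B)*(2*B) = 4*B²)
y(H) = (-3 + H)/H
l(y(4 - 1))*g(-10) = ((-3 + (4 - 1))/(4 - 1))²*(4*(-10)²) = ((-3 + 3)/3)²*(4*100) = ((⅓)*0)²*400 = 0²*400 = 0*400 = 0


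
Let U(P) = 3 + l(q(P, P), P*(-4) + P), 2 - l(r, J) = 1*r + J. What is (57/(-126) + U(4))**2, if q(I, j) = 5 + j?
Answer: 100489/1764 ≈ 56.967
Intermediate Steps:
l(r, J) = 2 - J - r (l(r, J) = 2 - (1*r + J) = 2 - (r + J) = 2 - (J + r) = 2 + (-J - r) = 2 - J - r)
U(P) = 2*P (U(P) = 3 + (2 - (P*(-4) + P) - (5 + P)) = 3 + (2 - (-4*P + P) + (-5 - P)) = 3 + (2 - (-3)*P + (-5 - P)) = 3 + (2 + 3*P + (-5 - P)) = 3 + (-3 + 2*P) = 2*P)
(57/(-126) + U(4))**2 = (57/(-126) + 2*4)**2 = (57*(-1/126) + 8)**2 = (-19/42 + 8)**2 = (317/42)**2 = 100489/1764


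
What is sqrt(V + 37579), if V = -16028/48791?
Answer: 3*sqrt(9939816154239)/48791 ≈ 193.85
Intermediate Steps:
V = -16028/48791 (V = -16028*1/48791 = -16028/48791 ≈ -0.32850)
sqrt(V + 37579) = sqrt(-16028/48791 + 37579) = sqrt(1833500961/48791) = 3*sqrt(9939816154239)/48791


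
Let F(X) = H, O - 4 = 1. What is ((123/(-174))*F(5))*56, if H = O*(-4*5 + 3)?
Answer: 97580/29 ≈ 3364.8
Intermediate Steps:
O = 5 (O = 4 + 1 = 5)
H = -85 (H = 5*(-4*5 + 3) = 5*(-20 + 3) = 5*(-17) = -85)
F(X) = -85
((123/(-174))*F(5))*56 = ((123/(-174))*(-85))*56 = ((123*(-1/174))*(-85))*56 = -41/58*(-85)*56 = (3485/58)*56 = 97580/29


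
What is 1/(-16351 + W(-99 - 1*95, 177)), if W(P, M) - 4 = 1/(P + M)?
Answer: -17/277900 ≈ -6.1173e-5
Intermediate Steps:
W(P, M) = 4 + 1/(M + P) (W(P, M) = 4 + 1/(P + M) = 4 + 1/(M + P))
1/(-16351 + W(-99 - 1*95, 177)) = 1/(-16351 + (1 + 4*177 + 4*(-99 - 1*95))/(177 + (-99 - 1*95))) = 1/(-16351 + (1 + 708 + 4*(-99 - 95))/(177 + (-99 - 95))) = 1/(-16351 + (1 + 708 + 4*(-194))/(177 - 194)) = 1/(-16351 + (1 + 708 - 776)/(-17)) = 1/(-16351 - 1/17*(-67)) = 1/(-16351 + 67/17) = 1/(-277900/17) = -17/277900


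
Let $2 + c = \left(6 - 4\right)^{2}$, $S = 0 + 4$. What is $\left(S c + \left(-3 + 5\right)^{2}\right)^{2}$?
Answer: $144$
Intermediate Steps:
$S = 4$
$c = 2$ ($c = -2 + \left(6 - 4\right)^{2} = -2 + 2^{2} = -2 + 4 = 2$)
$\left(S c + \left(-3 + 5\right)^{2}\right)^{2} = \left(4 \cdot 2 + \left(-3 + 5\right)^{2}\right)^{2} = \left(8 + 2^{2}\right)^{2} = \left(8 + 4\right)^{2} = 12^{2} = 144$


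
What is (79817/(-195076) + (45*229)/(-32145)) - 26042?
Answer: -10887107643499/418047868 ≈ -26043.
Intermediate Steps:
(79817/(-195076) + (45*229)/(-32145)) - 26042 = (79817*(-1/195076) + 10305*(-1/32145)) - 26042 = (-79817/195076 - 687/2143) - 26042 = -305065043/418047868 - 26042 = -10887107643499/418047868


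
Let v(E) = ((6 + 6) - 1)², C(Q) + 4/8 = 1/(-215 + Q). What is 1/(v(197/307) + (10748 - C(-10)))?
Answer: 450/4891277 ≈ 9.2000e-5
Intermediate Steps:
C(Q) = -½ + 1/(-215 + Q)
v(E) = 121 (v(E) = (12 - 1)² = 11² = 121)
1/(v(197/307) + (10748 - C(-10))) = 1/(121 + (10748 - (217 - 1*(-10))/(2*(-215 - 10)))) = 1/(121 + (10748 - (217 + 10)/(2*(-225)))) = 1/(121 + (10748 - (-1)*227/(2*225))) = 1/(121 + (10748 - 1*(-227/450))) = 1/(121 + (10748 + 227/450)) = 1/(121 + 4836827/450) = 1/(4891277/450) = 450/4891277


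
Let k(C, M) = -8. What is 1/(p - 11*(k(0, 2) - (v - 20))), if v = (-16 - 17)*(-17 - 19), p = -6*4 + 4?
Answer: 1/12916 ≈ 7.7423e-5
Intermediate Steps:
p = -20 (p = -24 + 4 = -20)
v = 1188 (v = -33*(-36) = 1188)
1/(p - 11*(k(0, 2) - (v - 20))) = 1/(-20 - 11*(-8 - (1188 - 20))) = 1/(-20 - 11*(-8 - 1*1168)) = 1/(-20 - 11*(-8 - 1168)) = 1/(-20 - 11*(-1176)) = 1/(-20 + 12936) = 1/12916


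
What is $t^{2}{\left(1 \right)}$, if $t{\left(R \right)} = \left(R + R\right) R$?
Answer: $4$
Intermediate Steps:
$t{\left(R \right)} = 2 R^{2}$ ($t{\left(R \right)} = 2 R R = 2 R^{2}$)
$t^{2}{\left(1 \right)} = \left(2 \cdot 1^{2}\right)^{2} = \left(2 \cdot 1\right)^{2} = 2^{2} = 4$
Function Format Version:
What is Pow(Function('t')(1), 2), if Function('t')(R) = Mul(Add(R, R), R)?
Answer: 4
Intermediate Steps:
Function('t')(R) = Mul(2, Pow(R, 2)) (Function('t')(R) = Mul(Mul(2, R), R) = Mul(2, Pow(R, 2)))
Pow(Function('t')(1), 2) = Pow(Mul(2, Pow(1, 2)), 2) = Pow(Mul(2, 1), 2) = Pow(2, 2) = 4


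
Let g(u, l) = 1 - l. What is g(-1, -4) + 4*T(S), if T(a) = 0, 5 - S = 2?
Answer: 5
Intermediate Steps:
S = 3 (S = 5 - 1*2 = 5 - 2 = 3)
g(-1, -4) + 4*T(S) = (1 - 1*(-4)) + 4*0 = (1 + 4) + 0 = 5 + 0 = 5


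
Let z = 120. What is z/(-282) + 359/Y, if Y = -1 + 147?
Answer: 13953/6862 ≈ 2.0334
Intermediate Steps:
Y = 146
z/(-282) + 359/Y = 120/(-282) + 359/146 = 120*(-1/282) + 359*(1/146) = -20/47 + 359/146 = 13953/6862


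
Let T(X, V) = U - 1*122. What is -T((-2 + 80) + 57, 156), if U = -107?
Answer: 229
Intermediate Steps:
T(X, V) = -229 (T(X, V) = -107 - 1*122 = -107 - 122 = -229)
-T((-2 + 80) + 57, 156) = -1*(-229) = 229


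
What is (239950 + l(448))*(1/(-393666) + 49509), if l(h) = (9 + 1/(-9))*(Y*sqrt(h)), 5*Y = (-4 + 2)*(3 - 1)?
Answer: 2338313948910175/196833 - 4989442558208*sqrt(7)/1771497 ≈ 1.1872e+10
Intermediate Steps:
Y = -4/5 (Y = ((-4 + 2)*(3 - 1))/5 = (-2*2)/5 = (1/5)*(-4) = -4/5 ≈ -0.80000)
l(h) = -64*sqrt(h)/9 (l(h) = (9 + 1/(-9))*(-4*sqrt(h)/5) = (9 - 1/9)*(-4*sqrt(h)/5) = 80*(-4*sqrt(h)/5)/9 = -64*sqrt(h)/9)
(239950 + l(448))*(1/(-393666) + 49509) = (239950 - 512*sqrt(7)/9)*(1/(-393666) + 49509) = (239950 - 512*sqrt(7)/9)*(-1/393666 + 49509) = (239950 - 512*sqrt(7)/9)*(19490009993/393666) = 2338313948910175/196833 - 4989442558208*sqrt(7)/1771497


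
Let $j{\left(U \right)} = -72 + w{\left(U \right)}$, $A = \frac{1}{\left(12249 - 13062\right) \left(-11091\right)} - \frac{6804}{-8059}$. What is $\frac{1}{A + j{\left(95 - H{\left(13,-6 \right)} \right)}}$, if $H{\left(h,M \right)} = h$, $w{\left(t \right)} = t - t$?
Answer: $- \frac{72667865997}{5170734791393} \approx -0.014054$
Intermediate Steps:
$w{\left(t \right)} = 0$
$A = \frac{61351560391}{72667865997}$ ($A = \frac{1}{-813} \left(- \frac{1}{11091}\right) - - \frac{6804}{8059} = \left(- \frac{1}{813}\right) \left(- \frac{1}{11091}\right) + \frac{6804}{8059} = \frac{1}{9016983} + \frac{6804}{8059} = \frac{61351560391}{72667865997} \approx 0.84427$)
$j{\left(U \right)} = -72$ ($j{\left(U \right)} = -72 + 0 = -72$)
$\frac{1}{A + j{\left(95 - H{\left(13,-6 \right)} \right)}} = \frac{1}{\frac{61351560391}{72667865997} - 72} = \frac{1}{- \frac{5170734791393}{72667865997}} = - \frac{72667865997}{5170734791393}$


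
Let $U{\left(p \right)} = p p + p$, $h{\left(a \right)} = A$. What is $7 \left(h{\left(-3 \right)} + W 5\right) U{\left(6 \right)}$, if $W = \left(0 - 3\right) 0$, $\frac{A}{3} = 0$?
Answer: $0$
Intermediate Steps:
$A = 0$ ($A = 3 \cdot 0 = 0$)
$h{\left(a \right)} = 0$
$W = 0$ ($W = \left(-3\right) 0 = 0$)
$U{\left(p \right)} = p + p^{2}$ ($U{\left(p \right)} = p^{2} + p = p + p^{2}$)
$7 \left(h{\left(-3 \right)} + W 5\right) U{\left(6 \right)} = 7 \left(0 + 0 \cdot 5\right) 6 \left(1 + 6\right) = 7 \left(0 + 0\right) 6 \cdot 7 = 7 \cdot 0 \cdot 42 = 0 \cdot 42 = 0$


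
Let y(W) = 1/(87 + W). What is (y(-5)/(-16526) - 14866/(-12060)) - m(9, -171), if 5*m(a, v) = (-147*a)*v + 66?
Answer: -184913968585141/4085722980 ≈ -45259.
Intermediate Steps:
m(a, v) = 66/5 - 147*a*v/5 (m(a, v) = ((-147*a)*v + 66)/5 = (-147*a*v + 66)/5 = (66 - 147*a*v)/5 = 66/5 - 147*a*v/5)
(y(-5)/(-16526) - 14866/(-12060)) - m(9, -171) = (1/((87 - 5)*(-16526)) - 14866/(-12060)) - (66/5 - 147/5*9*(-171)) = (-1/16526/82 - 14866*(-1/12060)) - (66/5 + 226233/5) = ((1/82)*(-1/16526) + 7433/6030) - 1*226299/5 = (-1/1355132 + 7433/6030) - 226299/5 = 5036345063/4085722980 - 226299/5 = -184913968585141/4085722980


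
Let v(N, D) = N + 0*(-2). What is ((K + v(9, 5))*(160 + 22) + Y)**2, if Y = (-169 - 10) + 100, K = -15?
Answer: 1371241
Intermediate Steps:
v(N, D) = N (v(N, D) = N + 0 = N)
Y = -79 (Y = -179 + 100 = -79)
((K + v(9, 5))*(160 + 22) + Y)**2 = ((-15 + 9)*(160 + 22) - 79)**2 = (-6*182 - 79)**2 = (-1092 - 79)**2 = (-1171)**2 = 1371241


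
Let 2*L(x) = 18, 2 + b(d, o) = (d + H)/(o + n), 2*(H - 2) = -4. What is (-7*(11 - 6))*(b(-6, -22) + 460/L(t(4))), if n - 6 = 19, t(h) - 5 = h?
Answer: -14840/9 ≈ -1648.9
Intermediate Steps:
H = 0 (H = 2 + (½)*(-4) = 2 - 2 = 0)
t(h) = 5 + h
n = 25 (n = 6 + 19 = 25)
b(d, o) = -2 + d/(25 + o) (b(d, o) = -2 + (d + 0)/(o + 25) = -2 + d/(25 + o))
L(x) = 9 (L(x) = (½)*18 = 9)
(-7*(11 - 6))*(b(-6, -22) + 460/L(t(4))) = (-7*(11 - 6))*((-50 - 6 - 2*(-22))/(25 - 22) + 460/9) = (-7*5)*((-50 - 6 + 44)/3 + 460*(⅑)) = -35*((⅓)*(-12) + 460/9) = -35*(-4 + 460/9) = -35*424/9 = -14840/9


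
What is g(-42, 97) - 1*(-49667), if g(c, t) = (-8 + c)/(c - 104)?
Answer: 3625716/73 ≈ 49667.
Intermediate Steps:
g(c, t) = (-8 + c)/(-104 + c)
g(-42, 97) - 1*(-49667) = (-8 - 42)/(-104 - 42) - 1*(-49667) = -50/(-146) + 49667 = -1/146*(-50) + 49667 = 25/73 + 49667 = 3625716/73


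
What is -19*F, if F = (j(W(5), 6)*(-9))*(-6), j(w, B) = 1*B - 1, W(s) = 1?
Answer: -5130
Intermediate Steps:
j(w, B) = -1 + B (j(w, B) = B - 1 = -1 + B)
F = 270 (F = ((-1 + 6)*(-9))*(-6) = (5*(-9))*(-6) = -45*(-6) = 270)
-19*F = -19*270 = -5130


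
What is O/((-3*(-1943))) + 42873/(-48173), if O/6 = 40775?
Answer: 57391133/1397017 ≈ 41.081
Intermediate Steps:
O = 244650 (O = 6*40775 = 244650)
O/((-3*(-1943))) + 42873/(-48173) = 244650/((-3*(-1943))) + 42873/(-48173) = 244650/5829 + 42873*(-1/48173) = 244650*(1/5829) - 42873/48173 = 81550/1943 - 42873/48173 = 57391133/1397017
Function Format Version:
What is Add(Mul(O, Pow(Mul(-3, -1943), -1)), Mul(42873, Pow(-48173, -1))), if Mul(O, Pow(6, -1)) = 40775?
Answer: Rational(57391133, 1397017) ≈ 41.081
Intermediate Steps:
O = 244650 (O = Mul(6, 40775) = 244650)
Add(Mul(O, Pow(Mul(-3, -1943), -1)), Mul(42873, Pow(-48173, -1))) = Add(Mul(244650, Pow(Mul(-3, -1943), -1)), Mul(42873, Pow(-48173, -1))) = Add(Mul(244650, Pow(5829, -1)), Mul(42873, Rational(-1, 48173))) = Add(Mul(244650, Rational(1, 5829)), Rational(-42873, 48173)) = Add(Rational(81550, 1943), Rational(-42873, 48173)) = Rational(57391133, 1397017)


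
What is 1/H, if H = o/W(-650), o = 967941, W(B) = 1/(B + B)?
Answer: -1/1258323300 ≈ -7.9471e-10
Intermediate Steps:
W(B) = 1/(2*B)
H = -1258323300 (H = 967941/(((1/2)/(-650))) = 967941/(((1/2)*(-1/650))) = 967941/(-1/1300) = 967941*(-1300) = -1258323300)
1/H = 1/(-1258323300) = -1/1258323300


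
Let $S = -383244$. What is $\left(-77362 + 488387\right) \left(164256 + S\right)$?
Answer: $-90009542700$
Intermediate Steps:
$\left(-77362 + 488387\right) \left(164256 + S\right) = \left(-77362 + 488387\right) \left(164256 - 383244\right) = 411025 \left(-218988\right) = -90009542700$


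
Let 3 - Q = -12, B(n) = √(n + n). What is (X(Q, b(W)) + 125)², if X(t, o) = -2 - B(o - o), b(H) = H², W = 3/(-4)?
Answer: 15129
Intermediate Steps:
W = -¾ (W = 3*(-¼) = -¾ ≈ -0.75000)
B(n) = √2*√n (B(n) = √(2*n) = √2*√n)
Q = 15 (Q = 3 - 1*(-12) = 3 + 12 = 15)
X(t, o) = -2 (X(t, o) = -2 - √2*√(o - o) = -2 - √2*√0 = -2 - √2*0 = -2 - 1*0 = -2 + 0 = -2)
(X(Q, b(W)) + 125)² = (-2 + 125)² = 123² = 15129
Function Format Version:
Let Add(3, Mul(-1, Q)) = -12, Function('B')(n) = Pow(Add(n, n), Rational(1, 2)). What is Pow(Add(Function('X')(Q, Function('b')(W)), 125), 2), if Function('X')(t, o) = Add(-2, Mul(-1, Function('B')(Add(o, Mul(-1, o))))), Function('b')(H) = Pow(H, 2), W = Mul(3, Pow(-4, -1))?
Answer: 15129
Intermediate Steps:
W = Rational(-3, 4) (W = Mul(3, Rational(-1, 4)) = Rational(-3, 4) ≈ -0.75000)
Function('B')(n) = Mul(Pow(2, Rational(1, 2)), Pow(n, Rational(1, 2))) (Function('B')(n) = Pow(Mul(2, n), Rational(1, 2)) = Mul(Pow(2, Rational(1, 2)), Pow(n, Rational(1, 2))))
Q = 15 (Q = Add(3, Mul(-1, -12)) = Add(3, 12) = 15)
Function('X')(t, o) = -2 (Function('X')(t, o) = Add(-2, Mul(-1, Mul(Pow(2, Rational(1, 2)), Pow(Add(o, Mul(-1, o)), Rational(1, 2))))) = Add(-2, Mul(-1, Mul(Pow(2, Rational(1, 2)), Pow(0, Rational(1, 2))))) = Add(-2, Mul(-1, Mul(Pow(2, Rational(1, 2)), 0))) = Add(-2, Mul(-1, 0)) = Add(-2, 0) = -2)
Pow(Add(Function('X')(Q, Function('b')(W)), 125), 2) = Pow(Add(-2, 125), 2) = Pow(123, 2) = 15129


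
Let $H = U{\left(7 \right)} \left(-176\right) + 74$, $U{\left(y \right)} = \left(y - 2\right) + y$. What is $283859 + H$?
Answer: $281821$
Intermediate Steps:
$U{\left(y \right)} = -2 + 2 y$ ($U{\left(y \right)} = \left(-2 + y\right) + y = -2 + 2 y$)
$H = -2038$ ($H = \left(-2 + 2 \cdot 7\right) \left(-176\right) + 74 = \left(-2 + 14\right) \left(-176\right) + 74 = 12 \left(-176\right) + 74 = -2112 + 74 = -2038$)
$283859 + H = 283859 - 2038 = 281821$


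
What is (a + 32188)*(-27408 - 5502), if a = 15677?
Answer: -1575237150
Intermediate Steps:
(a + 32188)*(-27408 - 5502) = (15677 + 32188)*(-27408 - 5502) = 47865*(-32910) = -1575237150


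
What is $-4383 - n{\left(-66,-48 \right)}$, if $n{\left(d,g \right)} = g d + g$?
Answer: $-7503$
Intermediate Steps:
$n{\left(d,g \right)} = g + d g$ ($n{\left(d,g \right)} = d g + g = g + d g$)
$-4383 - n{\left(-66,-48 \right)} = -4383 - - 48 \left(1 - 66\right) = -4383 - \left(-48\right) \left(-65\right) = -4383 - 3120 = -7503$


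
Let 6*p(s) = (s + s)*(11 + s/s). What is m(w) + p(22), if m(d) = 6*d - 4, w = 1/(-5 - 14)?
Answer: 1590/19 ≈ 83.684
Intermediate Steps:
p(s) = 4*s (p(s) = ((s + s)*(11 + s/s))/6 = ((2*s)*(11 + 1))/6 = ((2*s)*12)/6 = (24*s)/6 = 4*s)
w = -1/19 (w = 1/(-19) = -1/19 ≈ -0.052632)
m(d) = -4 + 6*d
m(w) + p(22) = (-4 + 6*(-1/19)) + 4*22 = (-4 - 6/19) + 88 = -82/19 + 88 = 1590/19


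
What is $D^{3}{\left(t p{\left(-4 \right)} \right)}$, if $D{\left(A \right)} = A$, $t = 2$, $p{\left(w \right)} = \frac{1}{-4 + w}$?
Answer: $- \frac{1}{64} \approx -0.015625$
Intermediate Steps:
$D^{3}{\left(t p{\left(-4 \right)} \right)} = \left(\frac{2}{-4 - 4}\right)^{3} = \left(\frac{2}{-8}\right)^{3} = \left(2 \left(- \frac{1}{8}\right)\right)^{3} = \left(- \frac{1}{4}\right)^{3} = - \frac{1}{64}$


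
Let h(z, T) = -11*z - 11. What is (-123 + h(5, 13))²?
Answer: 35721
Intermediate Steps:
h(z, T) = -11 - 11*z
(-123 + h(5, 13))² = (-123 + (-11 - 11*5))² = (-123 + (-11 - 55))² = (-123 - 66)² = (-189)² = 35721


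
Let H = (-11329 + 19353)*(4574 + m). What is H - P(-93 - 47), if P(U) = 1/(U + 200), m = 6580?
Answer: 5369981759/60 ≈ 8.9500e+7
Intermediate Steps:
H = 89499696 (H = (-11329 + 19353)*(4574 + 6580) = 8024*11154 = 89499696)
P(U) = 1/(200 + U)
H - P(-93 - 47) = 89499696 - 1/(200 + (-93 - 47)) = 89499696 - 1/(200 - 140) = 89499696 - 1/60 = 5369981759/60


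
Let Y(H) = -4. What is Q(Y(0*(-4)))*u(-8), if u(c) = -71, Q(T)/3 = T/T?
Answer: -213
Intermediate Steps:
Q(T) = 3 (Q(T) = 3*(T/T) = 3*1 = 3)
Q(Y(0*(-4)))*u(-8) = 3*(-71) = -213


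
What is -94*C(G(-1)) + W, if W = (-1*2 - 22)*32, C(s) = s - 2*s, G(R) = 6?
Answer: -204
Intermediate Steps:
C(s) = -s
W = -768 (W = (-2 - 22)*32 = -24*32 = -768)
-94*C(G(-1)) + W = -(-94)*6 - 768 = -94*(-6) - 768 = 564 - 768 = -204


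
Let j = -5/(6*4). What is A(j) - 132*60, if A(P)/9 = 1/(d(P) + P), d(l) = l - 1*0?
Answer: -39708/5 ≈ -7941.6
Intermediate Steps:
d(l) = l (d(l) = l + 0 = l)
j = -5/24 ≈ -0.20833
A(P) = 9/(2*P) (A(P) = 9/(P + P) = 9/((2*P)) = 9*(1/(2*P)) = 9/(2*P))
A(j) - 132*60 = 9/(2*(-5/24)) - 132*60 = (9/2)*(-24/5) - 7920 = -108/5 - 7920 = -39708/5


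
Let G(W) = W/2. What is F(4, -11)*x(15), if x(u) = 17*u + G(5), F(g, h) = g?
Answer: 1030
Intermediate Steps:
G(W) = W/2 (G(W) = W*(1/2) = W/2)
x(u) = 5/2 + 17*u (x(u) = 17*u + (1/2)*5 = 17*u + 5/2 = 5/2 + 17*u)
F(4, -11)*x(15) = 4*(5/2 + 17*15) = 4*(5/2 + 255) = 4*(515/2) = 1030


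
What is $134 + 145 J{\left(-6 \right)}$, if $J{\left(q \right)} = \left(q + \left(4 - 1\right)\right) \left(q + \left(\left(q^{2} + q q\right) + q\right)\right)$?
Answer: $-25966$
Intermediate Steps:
$J{\left(q \right)} = \left(3 + q\right) \left(2 q + 2 q^{2}\right)$ ($J{\left(q \right)} = \left(q + 3\right) \left(q + \left(\left(q^{2} + q^{2}\right) + q\right)\right) = \left(3 + q\right) \left(q + \left(2 q^{2} + q\right)\right) = \left(3 + q\right) \left(q + \left(q + 2 q^{2}\right)\right) = \left(3 + q\right) \left(2 q + 2 q^{2}\right)$)
$134 + 145 J{\left(-6 \right)} = 134 + 145 \cdot 2 \left(-6\right) \left(3 + \left(-6\right)^{2} + 4 \left(-6\right)\right) = 134 + 145 \cdot 2 \left(-6\right) \left(3 + 36 - 24\right) = 134 + 145 \cdot 2 \left(-6\right) 15 = 134 + 145 \left(-180\right) = 134 - 26100 = -25966$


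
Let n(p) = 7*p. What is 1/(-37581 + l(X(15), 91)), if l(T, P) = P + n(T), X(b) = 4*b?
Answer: -1/37070 ≈ -2.6976e-5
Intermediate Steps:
l(T, P) = P + 7*T
1/(-37581 + l(X(15), 91)) = 1/(-37581 + (91 + 7*(4*15))) = 1/(-37581 + (91 + 7*60)) = 1/(-37581 + (91 + 420)) = 1/(-37581 + 511) = 1/(-37070) = -1/37070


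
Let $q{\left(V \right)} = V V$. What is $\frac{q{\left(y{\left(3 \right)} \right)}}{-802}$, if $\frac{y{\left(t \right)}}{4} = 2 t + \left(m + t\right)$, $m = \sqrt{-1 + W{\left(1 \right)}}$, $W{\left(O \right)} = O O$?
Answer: $- \frac{648}{401} \approx -1.616$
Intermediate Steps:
$W{\left(O \right)} = O^{2}$
$m = 0$ ($m = \sqrt{-1 + 1^{2}} = \sqrt{-1 + 1} = \sqrt{0} = 0$)
$y{\left(t \right)} = 12 t$ ($y{\left(t \right)} = 4 \left(2 t + \left(0 + t\right)\right) = 4 \left(2 t + t\right) = 4 \cdot 3 t = 12 t$)
$q{\left(V \right)} = V^{2}$
$\frac{q{\left(y{\left(3 \right)} \right)}}{-802} = \frac{\left(12 \cdot 3\right)^{2}}{-802} = 36^{2} \left(- \frac{1}{802}\right) = 1296 \left(- \frac{1}{802}\right) = - \frac{648}{401}$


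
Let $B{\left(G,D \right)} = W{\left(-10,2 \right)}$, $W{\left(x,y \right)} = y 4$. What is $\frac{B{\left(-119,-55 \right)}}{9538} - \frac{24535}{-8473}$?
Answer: $\frac{117041307}{40407737} \approx 2.8965$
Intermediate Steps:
$W{\left(x,y \right)} = 4 y$
$B{\left(G,D \right)} = 8$ ($B{\left(G,D \right)} = 4 \cdot 2 = 8$)
$\frac{B{\left(-119,-55 \right)}}{9538} - \frac{24535}{-8473} = \frac{8}{9538} - \frac{24535}{-8473} = 8 \cdot \frac{1}{9538} - - \frac{24535}{8473} = \frac{4}{4769} + \frac{24535}{8473} = \frac{117041307}{40407737}$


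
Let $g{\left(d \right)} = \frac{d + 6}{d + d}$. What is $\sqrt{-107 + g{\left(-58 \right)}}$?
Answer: $\frac{i \sqrt{89610}}{29} \approx 10.322 i$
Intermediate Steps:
$g{\left(d \right)} = \frac{6 + d}{2 d}$
$\sqrt{-107 + g{\left(-58 \right)}} = \sqrt{-107 + \frac{6 - 58}{2 \left(-58\right)}} = \sqrt{-107 + \frac{1}{2} \left(- \frac{1}{58}\right) \left(-52\right)} = \sqrt{-107 + \frac{13}{29}} = \sqrt{- \frac{3090}{29}} = \frac{i \sqrt{89610}}{29}$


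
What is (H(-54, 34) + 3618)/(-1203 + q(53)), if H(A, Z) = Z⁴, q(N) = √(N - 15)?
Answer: -146542242/131561 - 121814*√38/131561 ≈ -1119.6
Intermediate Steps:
q(N) = √(-15 + N)
(H(-54, 34) + 3618)/(-1203 + q(53)) = (34⁴ + 3618)/(-1203 + √(-15 + 53)) = (1336336 + 3618)/(-1203 + √38) = 1339954/(-1203 + √38)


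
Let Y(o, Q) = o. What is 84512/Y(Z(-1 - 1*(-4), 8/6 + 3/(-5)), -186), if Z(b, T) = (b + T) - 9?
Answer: -1267680/79 ≈ -16047.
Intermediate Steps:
Z(b, T) = -9 + T + b (Z(b, T) = (T + b) - 9 = -9 + T + b)
84512/Y(Z(-1 - 1*(-4), 8/6 + 3/(-5)), -186) = 84512/(-9 + (8/6 + 3/(-5)) + (-1 - 1*(-4))) = 84512/(-9 + (8*(1/6) + 3*(-1/5)) + (-1 + 4)) = 84512/(-9 + (4/3 - 3/5) + 3) = 84512/(-9 + 11/15 + 3) = 84512/(-79/15) = 84512*(-15/79) = -1267680/79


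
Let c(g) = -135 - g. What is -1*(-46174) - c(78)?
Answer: 46387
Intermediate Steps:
-1*(-46174) - c(78) = -1*(-46174) - (-135 - 1*78) = 46174 - (-135 - 78) = 46174 - 1*(-213) = 46174 + 213 = 46387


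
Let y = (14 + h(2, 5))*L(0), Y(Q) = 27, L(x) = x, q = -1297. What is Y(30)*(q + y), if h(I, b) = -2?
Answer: -35019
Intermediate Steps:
y = 0 (y = (14 - 2)*0 = 12*0 = 0)
Y(30)*(q + y) = 27*(-1297 + 0) = 27*(-1297) = -35019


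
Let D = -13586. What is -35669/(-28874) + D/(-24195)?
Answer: 1255293619/698606430 ≈ 1.7969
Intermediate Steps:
-35669/(-28874) + D/(-24195) = -35669/(-28874) - 13586/(-24195) = -35669*(-1/28874) - 13586*(-1/24195) = 35669/28874 + 13586/24195 = 1255293619/698606430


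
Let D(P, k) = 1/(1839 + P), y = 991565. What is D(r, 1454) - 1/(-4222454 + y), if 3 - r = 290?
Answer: 3232441/5014339728 ≈ 0.00064464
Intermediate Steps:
r = -287 (r = 3 - 1*290 = 3 - 290 = -287)
D(r, 1454) - 1/(-4222454 + y) = 1/(1839 - 287) - 1/(-4222454 + 991565) = 1/1552 - 1/(-3230889) = 1/1552 - 1*(-1/3230889) = 1/1552 + 1/3230889 = 3232441/5014339728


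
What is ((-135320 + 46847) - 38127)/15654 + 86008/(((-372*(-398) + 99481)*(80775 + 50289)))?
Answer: -85568883908741/10580535132639 ≈ -8.0874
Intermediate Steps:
((-135320 + 46847) - 38127)/15654 + 86008/(((-372*(-398) + 99481)*(80775 + 50289))) = (-88473 - 38127)*(1/15654) + 86008/(((148056 + 99481)*131064)) = -126600*1/15654 + 86008/((247537*131064)) = -21100/2609 + 86008/32443189368 = -21100/2609 + 86008*(1/32443189368) = -21100/2609 + 10751/4055398671 = -85568883908741/10580535132639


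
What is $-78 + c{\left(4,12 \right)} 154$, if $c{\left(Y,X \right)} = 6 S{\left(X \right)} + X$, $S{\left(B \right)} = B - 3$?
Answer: $10086$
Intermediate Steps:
$S{\left(B \right)} = -3 + B$ ($S{\left(B \right)} = B - 3 = -3 + B$)
$c{\left(Y,X \right)} = -18 + 7 X$ ($c{\left(Y,X \right)} = 6 \left(-3 + X\right) + X = \left(-18 + 6 X\right) + X = -18 + 7 X$)
$-78 + c{\left(4,12 \right)} 154 = -78 + \left(-18 + 7 \cdot 12\right) 154 = -78 + \left(-18 + 84\right) 154 = -78 + 66 \cdot 154 = -78 + 10164 = 10086$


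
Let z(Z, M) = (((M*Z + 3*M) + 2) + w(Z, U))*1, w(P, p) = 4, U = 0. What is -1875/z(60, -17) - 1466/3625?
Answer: 349039/257375 ≈ 1.3561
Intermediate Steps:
z(Z, M) = 6 + 3*M + M*Z (z(Z, M) = (((M*Z + 3*M) + 2) + 4)*1 = (((3*M + M*Z) + 2) + 4)*1 = ((2 + 3*M + M*Z) + 4)*1 = (6 + 3*M + M*Z)*1 = 6 + 3*M + M*Z)
-1875/z(60, -17) - 1466/3625 = -1875/(6 + 3*(-17) - 17*60) - 1466/3625 = -1875/(6 - 51 - 1020) - 1466*1/3625 = -1875/(-1065) - 1466/3625 = -1875*(-1/1065) - 1466/3625 = 125/71 - 1466/3625 = 349039/257375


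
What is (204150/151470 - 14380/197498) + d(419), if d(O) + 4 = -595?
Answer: -298015952264/498583701 ≈ -597.72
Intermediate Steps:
d(O) = -599 (d(O) = -4 - 595 = -599)
(204150/151470 - 14380/197498) + d(419) = (204150/151470 - 14380/197498) - 599 = (204150*(1/151470) - 14380*1/197498) - 599 = (6805/5049 - 7190/98749) - 599 = 635684635/498583701 - 599 = -298015952264/498583701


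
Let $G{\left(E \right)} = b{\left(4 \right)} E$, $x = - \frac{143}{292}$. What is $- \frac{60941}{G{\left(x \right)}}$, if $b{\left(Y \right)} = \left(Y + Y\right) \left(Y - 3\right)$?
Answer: $\frac{4448693}{286} \approx 15555.0$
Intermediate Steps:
$b{\left(Y \right)} = 2 Y \left(-3 + Y\right)$
$x = - \frac{143}{292}$ ($x = \left(-143\right) \frac{1}{292} = - \frac{143}{292} \approx -0.48973$)
$G{\left(E \right)} = 8 E$ ($G{\left(E \right)} = 2 \cdot 4 \left(-3 + 4\right) E = 2 \cdot 4 \cdot 1 E = 8 E$)
$- \frac{60941}{G{\left(x \right)}} = - \frac{60941}{8 \left(- \frac{143}{292}\right)} = - \frac{60941}{- \frac{286}{73}} = \left(-60941\right) \left(- \frac{73}{286}\right) = \frac{4448693}{286}$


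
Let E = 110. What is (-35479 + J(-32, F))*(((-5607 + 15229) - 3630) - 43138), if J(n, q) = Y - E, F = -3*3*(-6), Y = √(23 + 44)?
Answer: 1321988994 - 37146*√67 ≈ 1.3217e+9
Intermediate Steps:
Y = √67 ≈ 8.1853
F = 54 (F = -9*(-6) = 54)
J(n, q) = -110 + √67 (J(n, q) = √67 - 1*110 = √67 - 110 = -110 + √67)
(-35479 + J(-32, F))*(((-5607 + 15229) - 3630) - 43138) = (-35479 + (-110 + √67))*(((-5607 + 15229) - 3630) - 43138) = (-35589 + √67)*((9622 - 3630) - 43138) = (-35589 + √67)*(5992 - 43138) = (-35589 + √67)*(-37146) = 1321988994 - 37146*√67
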